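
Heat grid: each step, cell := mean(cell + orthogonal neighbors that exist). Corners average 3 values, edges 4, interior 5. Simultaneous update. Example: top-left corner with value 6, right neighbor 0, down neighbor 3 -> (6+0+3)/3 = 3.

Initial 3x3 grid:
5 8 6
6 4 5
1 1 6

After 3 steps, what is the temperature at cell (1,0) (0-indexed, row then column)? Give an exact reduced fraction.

Answer: 2639/600

Derivation:
Step 1: cell (1,0) = 4
Step 2: cell (1,0) = 89/20
Step 3: cell (1,0) = 2639/600
Full grid after step 3:
  11243/2160 77411/14400 1501/270
  2639/600 3529/750 70261/14400
  508/135 6967/1800 3071/720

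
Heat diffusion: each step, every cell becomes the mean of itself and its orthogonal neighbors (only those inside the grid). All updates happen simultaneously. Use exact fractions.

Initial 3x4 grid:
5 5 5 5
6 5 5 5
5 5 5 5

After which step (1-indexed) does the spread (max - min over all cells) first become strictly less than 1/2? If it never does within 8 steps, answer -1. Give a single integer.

Step 1: max=16/3, min=5, spread=1/3
  -> spread < 1/2 first at step 1
Step 2: max=1267/240, min=5, spread=67/240
Step 3: max=11237/2160, min=5, spread=437/2160
Step 4: max=4477531/864000, min=5009/1000, spread=29951/172800
Step 5: max=40095821/7776000, min=16954/3375, spread=206761/1555200
Step 6: max=16008195571/3110400000, min=27165671/5400000, spread=14430763/124416000
Step 7: max=958227741689/186624000000, min=2177652727/432000000, spread=139854109/1492992000
Step 8: max=57409671890251/11197440000000, min=196251228977/38880000000, spread=7114543559/89579520000

Answer: 1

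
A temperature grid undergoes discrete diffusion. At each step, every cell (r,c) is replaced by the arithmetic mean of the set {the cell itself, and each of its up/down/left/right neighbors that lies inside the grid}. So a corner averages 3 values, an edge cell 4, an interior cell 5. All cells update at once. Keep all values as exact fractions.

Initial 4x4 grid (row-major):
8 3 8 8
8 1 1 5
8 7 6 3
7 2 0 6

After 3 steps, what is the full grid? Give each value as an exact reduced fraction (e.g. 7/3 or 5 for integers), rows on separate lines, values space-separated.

After step 1:
  19/3 5 5 7
  25/4 4 21/5 17/4
  15/2 24/5 17/5 5
  17/3 4 7/2 3
After step 2:
  211/36 61/12 53/10 65/12
  289/48 97/20 417/100 409/80
  1453/240 237/50 209/50 313/80
  103/18 539/120 139/40 23/6
After step 3:
  2443/432 3797/720 1997/400 3799/720
  8203/1440 29837/6000 1889/400 11167/2400
  40567/7200 29179/6000 8191/2000 10223/2400
  11713/2160 8293/1800 799/200 2693/720

Answer: 2443/432 3797/720 1997/400 3799/720
8203/1440 29837/6000 1889/400 11167/2400
40567/7200 29179/6000 8191/2000 10223/2400
11713/2160 8293/1800 799/200 2693/720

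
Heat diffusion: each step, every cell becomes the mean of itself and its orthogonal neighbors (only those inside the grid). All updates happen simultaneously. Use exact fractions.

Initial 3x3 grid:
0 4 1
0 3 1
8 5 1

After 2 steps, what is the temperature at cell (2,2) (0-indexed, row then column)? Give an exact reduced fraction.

Step 1: cell (2,2) = 7/3
Step 2: cell (2,2) = 97/36
Full grid after step 2:
  73/36 119/60 11/6
  661/240 131/50 253/120
  34/9 811/240 97/36

Answer: 97/36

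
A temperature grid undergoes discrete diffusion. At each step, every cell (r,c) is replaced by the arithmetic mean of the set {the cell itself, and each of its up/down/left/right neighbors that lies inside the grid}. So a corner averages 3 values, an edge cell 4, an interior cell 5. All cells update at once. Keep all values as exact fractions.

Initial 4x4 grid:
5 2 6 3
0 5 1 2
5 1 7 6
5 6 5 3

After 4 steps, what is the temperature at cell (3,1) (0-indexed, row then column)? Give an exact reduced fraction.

Answer: 473947/108000

Derivation:
Step 1: cell (3,1) = 17/4
Step 2: cell (3,1) = 589/120
Step 3: cell (3,1) = 15373/3600
Step 4: cell (3,1) = 473947/108000
Full grid after step 4:
  54497/16200 352777/108000 386069/108000 2269/648
  361837/108000 164861/45000 161173/45000 414989/108000
  424777/108000 86677/22500 94589/22500 440633/108000
  16571/4050 473947/108000 469943/108000 1819/405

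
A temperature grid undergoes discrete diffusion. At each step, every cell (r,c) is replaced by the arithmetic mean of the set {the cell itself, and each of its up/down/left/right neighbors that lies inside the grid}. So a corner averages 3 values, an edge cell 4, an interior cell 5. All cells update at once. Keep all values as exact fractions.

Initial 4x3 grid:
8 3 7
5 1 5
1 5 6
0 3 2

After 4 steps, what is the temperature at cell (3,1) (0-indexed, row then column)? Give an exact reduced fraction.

Answer: 9823/3200

Derivation:
Step 1: cell (3,1) = 5/2
Step 2: cell (3,1) = 107/40
Step 3: cell (3,1) = 471/160
Step 4: cell (3,1) = 9823/3200
Full grid after step 4:
  22117/5184 30697/6912 2611/576
  16639/4320 291209/72000 12251/2880
  69119/21600 20807/6000 162113/43200
  36889/12960 9823/3200 22087/6480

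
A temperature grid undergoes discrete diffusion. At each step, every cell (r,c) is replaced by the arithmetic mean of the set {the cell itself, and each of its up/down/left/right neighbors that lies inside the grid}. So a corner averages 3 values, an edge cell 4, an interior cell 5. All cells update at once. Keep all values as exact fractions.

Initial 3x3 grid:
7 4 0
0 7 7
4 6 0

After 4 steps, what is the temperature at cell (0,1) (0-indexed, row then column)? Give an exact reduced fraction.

Step 1: cell (0,1) = 9/2
Step 2: cell (0,1) = 499/120
Step 3: cell (0,1) = 29843/7200
Step 4: cell (0,1) = 1781671/432000
Full grid after step 4:
  134519/32400 1781671/432000 132419/32400
  198769/48000 496193/120000 589307/144000
  535201/129600 3560467/864000 531601/129600

Answer: 1781671/432000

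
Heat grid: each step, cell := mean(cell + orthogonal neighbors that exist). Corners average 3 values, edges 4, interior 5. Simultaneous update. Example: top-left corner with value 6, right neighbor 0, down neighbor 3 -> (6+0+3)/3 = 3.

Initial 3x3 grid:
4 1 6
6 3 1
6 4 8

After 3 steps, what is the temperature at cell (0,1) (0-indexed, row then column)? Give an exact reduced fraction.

Answer: 5377/1440

Derivation:
Step 1: cell (0,1) = 7/2
Step 2: cell (0,1) = 77/24
Step 3: cell (0,1) = 5377/1440
Full grid after step 3:
  1637/432 5377/1440 187/54
  4193/960 197/50 643/160
  124/27 13309/2880 1843/432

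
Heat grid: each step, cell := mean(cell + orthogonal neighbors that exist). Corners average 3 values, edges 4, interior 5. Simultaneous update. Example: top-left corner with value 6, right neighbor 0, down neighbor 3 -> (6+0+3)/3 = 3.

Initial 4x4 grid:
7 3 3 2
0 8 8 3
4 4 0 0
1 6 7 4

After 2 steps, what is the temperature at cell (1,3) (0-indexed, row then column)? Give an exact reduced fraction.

Step 1: cell (1,3) = 13/4
Step 2: cell (1,3) = 181/60
Full grid after step 2:
  40/9 1031/240 979/240 119/36
  56/15 117/25 401/100 181/60
  113/30 391/100 93/25 187/60
  125/36 1009/240 973/240 29/9

Answer: 181/60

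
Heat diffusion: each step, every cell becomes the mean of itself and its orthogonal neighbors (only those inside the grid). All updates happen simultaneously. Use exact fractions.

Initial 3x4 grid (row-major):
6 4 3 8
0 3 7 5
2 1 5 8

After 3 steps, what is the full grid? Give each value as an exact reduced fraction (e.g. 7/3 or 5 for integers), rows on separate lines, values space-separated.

Answer: 1417/432 7019/1800 2231/450 5953/1080
41287/14400 21563/6000 14239/3000 5137/900
41/16 3971/1200 5641/1200 247/45

Derivation:
After step 1:
  10/3 4 11/2 16/3
  11/4 3 23/5 7
  1 11/4 21/4 6
After step 2:
  121/36 95/24 583/120 107/18
  121/48 171/50 507/100 86/15
  13/6 3 93/20 73/12
After step 3:
  1417/432 7019/1800 2231/450 5953/1080
  41287/14400 21563/6000 14239/3000 5137/900
  41/16 3971/1200 5641/1200 247/45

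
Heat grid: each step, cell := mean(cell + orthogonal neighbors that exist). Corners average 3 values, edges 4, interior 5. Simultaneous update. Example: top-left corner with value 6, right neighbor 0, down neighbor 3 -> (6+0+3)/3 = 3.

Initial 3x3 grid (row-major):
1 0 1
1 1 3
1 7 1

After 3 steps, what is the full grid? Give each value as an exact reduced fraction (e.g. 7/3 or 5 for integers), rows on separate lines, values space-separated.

Answer: 2779/2160 1967/1600 3389/2160
1433/900 11761/6000 1521/800
91/40 16639/7200 1381/540

Derivation:
After step 1:
  2/3 3/4 4/3
  1 12/5 3/2
  3 5/2 11/3
After step 2:
  29/36 103/80 43/36
  53/30 163/100 89/40
  13/6 347/120 23/9
After step 3:
  2779/2160 1967/1600 3389/2160
  1433/900 11761/6000 1521/800
  91/40 16639/7200 1381/540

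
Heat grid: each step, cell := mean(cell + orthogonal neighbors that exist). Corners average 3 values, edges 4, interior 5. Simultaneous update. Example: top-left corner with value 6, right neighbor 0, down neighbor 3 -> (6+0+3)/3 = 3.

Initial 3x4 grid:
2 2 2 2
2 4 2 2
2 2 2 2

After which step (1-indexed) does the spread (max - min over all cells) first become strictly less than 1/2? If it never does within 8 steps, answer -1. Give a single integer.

Answer: 2

Derivation:
Step 1: max=5/2, min=2, spread=1/2
Step 2: max=123/50, min=2, spread=23/50
  -> spread < 1/2 first at step 2
Step 3: max=5611/2400, min=413/200, spread=131/480
Step 4: max=49751/21600, min=7591/3600, spread=841/4320
Step 5: max=19822051/8640000, min=1533373/720000, spread=56863/345600
Step 6: max=177054341/77760000, min=13949543/6480000, spread=386393/3110400
Step 7: max=70601723131/31104000000, min=5604358813/2592000000, spread=26795339/248832000
Step 8: max=4216295714129/1866240000000, min=338126149667/155520000000, spread=254051069/2985984000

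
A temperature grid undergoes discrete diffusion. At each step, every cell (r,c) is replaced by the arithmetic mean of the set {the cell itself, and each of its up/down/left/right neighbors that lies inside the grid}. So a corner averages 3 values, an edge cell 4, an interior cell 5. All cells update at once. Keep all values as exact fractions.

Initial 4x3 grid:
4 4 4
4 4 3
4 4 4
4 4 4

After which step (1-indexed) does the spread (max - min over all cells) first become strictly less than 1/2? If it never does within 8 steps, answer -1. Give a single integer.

Answer: 1

Derivation:
Step 1: max=4, min=11/3, spread=1/3
  -> spread < 1/2 first at step 1
Step 2: max=4, min=449/120, spread=31/120
Step 3: max=4, min=4109/1080, spread=211/1080
Step 4: max=7153/1800, min=415103/108000, spread=14077/108000
Step 5: max=428317/108000, min=3747593/972000, spread=5363/48600
Step 6: max=237131/60000, min=112899191/29160000, spread=93859/1166400
Step 7: max=383463533/97200000, min=6788125519/1749600000, spread=4568723/69984000
Step 8: max=11482381111/2916000000, min=408123564371/104976000000, spread=8387449/167961600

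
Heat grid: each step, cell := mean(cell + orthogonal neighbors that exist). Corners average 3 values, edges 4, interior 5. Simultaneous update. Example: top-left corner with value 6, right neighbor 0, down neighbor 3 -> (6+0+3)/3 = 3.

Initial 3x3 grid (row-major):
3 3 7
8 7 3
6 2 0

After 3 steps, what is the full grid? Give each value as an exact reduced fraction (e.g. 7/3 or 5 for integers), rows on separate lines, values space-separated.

Answer: 676/135 239/50 9281/2160
503/100 2207/500 6473/1600
10091/2160 6723/1600 1939/540

Derivation:
After step 1:
  14/3 5 13/3
  6 23/5 17/4
  16/3 15/4 5/3
After step 2:
  47/9 93/20 163/36
  103/20 118/25 297/80
  181/36 307/80 29/9
After step 3:
  676/135 239/50 9281/2160
  503/100 2207/500 6473/1600
  10091/2160 6723/1600 1939/540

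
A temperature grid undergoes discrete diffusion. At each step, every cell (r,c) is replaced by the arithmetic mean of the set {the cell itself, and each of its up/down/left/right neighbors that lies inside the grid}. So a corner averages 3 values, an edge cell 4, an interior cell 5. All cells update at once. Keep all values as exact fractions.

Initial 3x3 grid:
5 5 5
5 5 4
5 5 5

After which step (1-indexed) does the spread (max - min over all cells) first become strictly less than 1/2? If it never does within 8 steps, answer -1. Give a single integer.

Answer: 1

Derivation:
Step 1: max=5, min=14/3, spread=1/3
  -> spread < 1/2 first at step 1
Step 2: max=5, min=1133/240, spread=67/240
Step 3: max=993/200, min=10363/2160, spread=1807/10800
Step 4: max=26639/5400, min=4162037/864000, spread=33401/288000
Step 5: max=2656609/540000, min=37650067/7776000, spread=3025513/38880000
Step 6: max=141244051/28800000, min=15087073133/3110400000, spread=53531/995328
Step 7: max=38088883949/7776000000, min=907087074151/186624000000, spread=450953/11943936
Step 8: max=4564591389481/933120000000, min=54478296439397/11197440000000, spread=3799043/143327232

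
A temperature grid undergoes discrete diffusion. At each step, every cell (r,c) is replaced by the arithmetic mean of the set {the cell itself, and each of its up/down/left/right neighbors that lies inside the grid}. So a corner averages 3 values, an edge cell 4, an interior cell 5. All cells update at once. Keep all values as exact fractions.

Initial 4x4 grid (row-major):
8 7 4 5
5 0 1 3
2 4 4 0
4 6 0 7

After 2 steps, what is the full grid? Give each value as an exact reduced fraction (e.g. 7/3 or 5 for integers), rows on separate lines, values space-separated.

Answer: 91/18 143/30 77/20 7/2
527/120 7/2 141/50 243/80
147/40 313/100 303/100 593/240
15/4 299/80 713/240 121/36

Derivation:
After step 1:
  20/3 19/4 17/4 4
  15/4 17/5 12/5 9/4
  15/4 16/5 9/5 7/2
  4 7/2 17/4 7/3
After step 2:
  91/18 143/30 77/20 7/2
  527/120 7/2 141/50 243/80
  147/40 313/100 303/100 593/240
  15/4 299/80 713/240 121/36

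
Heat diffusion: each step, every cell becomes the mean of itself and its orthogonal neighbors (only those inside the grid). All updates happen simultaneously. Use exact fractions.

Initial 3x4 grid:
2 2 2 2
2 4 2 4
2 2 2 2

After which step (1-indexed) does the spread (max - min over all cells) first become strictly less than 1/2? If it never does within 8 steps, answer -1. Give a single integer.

Step 1: max=14/5, min=2, spread=4/5
Step 2: max=319/120, min=89/40, spread=13/30
  -> spread < 1/2 first at step 2
Step 3: max=1357/540, min=407/180, spread=34/135
Step 4: max=1077223/432000, min=330881/144000, spread=4229/21600
Step 5: max=9560693/3888000, min=3010771/1296000, spread=26419/194400
Step 6: max=3808152223/1555200000, min=1210360841/518400000, spread=1770697/15552000
Step 7: max=34067900393/13996800000, min=10957861231/4665600000, spread=11943167/139968000
Step 8: max=13595013278263/5598720000000, min=4394013695921/1866240000000, spread=825944381/11197440000

Answer: 2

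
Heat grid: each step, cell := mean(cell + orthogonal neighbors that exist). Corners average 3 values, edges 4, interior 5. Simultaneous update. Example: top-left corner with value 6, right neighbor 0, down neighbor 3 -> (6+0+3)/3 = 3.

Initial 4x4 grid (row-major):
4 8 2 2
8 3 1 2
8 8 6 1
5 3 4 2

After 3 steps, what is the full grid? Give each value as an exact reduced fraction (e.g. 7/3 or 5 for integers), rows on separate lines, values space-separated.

Answer: 6053/1080 3307/720 4109/1200 607/240
2039/360 14987/3000 6939/2000 6353/2400
10643/1800 29969/6000 1147/300 20939/7200
12071/2160 36077/7200 27749/7200 337/108

Derivation:
After step 1:
  20/3 17/4 13/4 2
  23/4 28/5 14/5 3/2
  29/4 28/5 4 11/4
  16/3 5 15/4 7/3
After step 2:
  50/9 593/120 123/40 9/4
  379/60 24/5 343/100 181/80
  359/60 549/100 189/50 127/48
  211/36 1181/240 181/48 53/18
After step 3:
  6053/1080 3307/720 4109/1200 607/240
  2039/360 14987/3000 6939/2000 6353/2400
  10643/1800 29969/6000 1147/300 20939/7200
  12071/2160 36077/7200 27749/7200 337/108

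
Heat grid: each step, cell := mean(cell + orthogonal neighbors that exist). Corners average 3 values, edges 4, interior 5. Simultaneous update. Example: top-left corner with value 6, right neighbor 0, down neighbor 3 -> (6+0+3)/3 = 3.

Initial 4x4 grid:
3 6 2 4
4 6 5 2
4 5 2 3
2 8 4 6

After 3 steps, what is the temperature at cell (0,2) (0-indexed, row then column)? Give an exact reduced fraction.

Step 1: cell (0,2) = 17/4
Step 2: cell (0,2) = 437/120
Step 3: cell (0,2) = 14087/3600
Full grid after step 3:
  4741/1080 15163/3600 14087/3600 7429/2160
  3937/900 2621/600 23263/6000 25969/7200
  199/45 26737/6000 12487/3000 27377/7200
  1967/432 6557/1440 31697/7200 4459/1080

Answer: 14087/3600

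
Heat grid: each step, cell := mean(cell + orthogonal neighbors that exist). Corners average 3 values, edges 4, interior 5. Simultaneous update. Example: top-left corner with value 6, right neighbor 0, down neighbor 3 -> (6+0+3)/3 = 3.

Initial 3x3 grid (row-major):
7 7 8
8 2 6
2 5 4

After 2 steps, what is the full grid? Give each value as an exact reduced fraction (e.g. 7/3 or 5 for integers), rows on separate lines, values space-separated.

Answer: 217/36 389/60 6
1361/240 123/25 113/20
13/3 377/80 53/12

Derivation:
After step 1:
  22/3 6 7
  19/4 28/5 5
  5 13/4 5
After step 2:
  217/36 389/60 6
  1361/240 123/25 113/20
  13/3 377/80 53/12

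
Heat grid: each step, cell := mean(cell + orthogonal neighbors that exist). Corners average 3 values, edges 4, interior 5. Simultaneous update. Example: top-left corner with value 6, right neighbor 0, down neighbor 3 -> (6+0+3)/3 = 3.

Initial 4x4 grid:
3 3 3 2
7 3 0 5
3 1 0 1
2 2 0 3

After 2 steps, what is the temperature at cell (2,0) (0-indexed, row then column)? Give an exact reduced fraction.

Answer: 683/240

Derivation:
Step 1: cell (2,0) = 13/4
Step 2: cell (2,0) = 683/240
Full grid after step 2:
  34/9 91/30 79/30 22/9
  863/240 69/25 47/25 587/240
  683/240 19/10 79/50 359/240
  41/18 199/120 127/120 29/18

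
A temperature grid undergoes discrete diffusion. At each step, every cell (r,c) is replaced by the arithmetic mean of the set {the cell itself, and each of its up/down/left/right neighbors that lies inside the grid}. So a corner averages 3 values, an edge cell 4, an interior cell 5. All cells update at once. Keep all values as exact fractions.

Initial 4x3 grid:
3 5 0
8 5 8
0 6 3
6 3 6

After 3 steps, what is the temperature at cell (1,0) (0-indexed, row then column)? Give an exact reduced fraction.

Step 1: cell (1,0) = 4
Step 2: cell (1,0) = 311/60
Step 3: cell (1,0) = 7847/1800
Full grid after step 3:
  10229/2160 61541/14400 1243/270
  7847/1800 7351/1500 31463/7200
  1861/400 1071/250 11741/2400
  2923/720 22187/4800 22/5

Answer: 7847/1800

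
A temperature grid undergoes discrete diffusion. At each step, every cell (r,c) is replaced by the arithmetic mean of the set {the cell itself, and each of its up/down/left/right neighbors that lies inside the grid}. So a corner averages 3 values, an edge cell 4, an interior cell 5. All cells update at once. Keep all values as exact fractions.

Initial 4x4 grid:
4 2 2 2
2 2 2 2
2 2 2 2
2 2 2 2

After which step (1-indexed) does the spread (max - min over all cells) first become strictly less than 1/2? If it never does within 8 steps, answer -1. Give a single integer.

Answer: 3

Derivation:
Step 1: max=8/3, min=2, spread=2/3
Step 2: max=23/9, min=2, spread=5/9
Step 3: max=257/108, min=2, spread=41/108
  -> spread < 1/2 first at step 3
Step 4: max=7523/3240, min=2, spread=1043/3240
Step 5: max=219953/97200, min=2, spread=25553/97200
Step 6: max=6503459/2916000, min=18079/9000, spread=645863/2916000
Step 7: max=192601691/87480000, min=120971/60000, spread=16225973/87480000
Step 8: max=5726277983/2624400000, min=54701/27000, spread=409340783/2624400000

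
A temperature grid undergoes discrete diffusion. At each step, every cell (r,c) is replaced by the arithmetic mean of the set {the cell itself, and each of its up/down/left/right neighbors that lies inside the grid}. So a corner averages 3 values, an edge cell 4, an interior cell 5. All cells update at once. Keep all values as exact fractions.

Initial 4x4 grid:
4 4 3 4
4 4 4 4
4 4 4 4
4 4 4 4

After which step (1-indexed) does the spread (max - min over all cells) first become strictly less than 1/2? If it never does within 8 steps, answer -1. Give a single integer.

Answer: 1

Derivation:
Step 1: max=4, min=11/3, spread=1/3
  -> spread < 1/2 first at step 1
Step 2: max=4, min=449/120, spread=31/120
Step 3: max=4, min=4109/1080, spread=211/1080
Step 4: max=4, min=415157/108000, spread=16843/108000
Step 5: max=35921/9000, min=3749357/972000, spread=130111/972000
Step 6: max=2152841/540000, min=112997633/29160000, spread=3255781/29160000
Step 7: max=2148893/540000, min=3398846309/874800000, spread=82360351/874800000
Step 8: max=386293559/97200000, min=102224683109/26244000000, spread=2074577821/26244000000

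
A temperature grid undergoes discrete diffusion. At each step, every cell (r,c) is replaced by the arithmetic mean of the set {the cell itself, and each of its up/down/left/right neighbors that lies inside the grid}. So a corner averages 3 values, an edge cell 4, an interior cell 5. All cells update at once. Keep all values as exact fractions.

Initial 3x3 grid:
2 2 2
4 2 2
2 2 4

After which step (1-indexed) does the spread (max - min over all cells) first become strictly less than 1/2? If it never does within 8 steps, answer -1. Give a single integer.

Answer: 2

Derivation:
Step 1: max=8/3, min=2, spread=2/3
Step 2: max=307/120, min=13/6, spread=47/120
  -> spread < 1/2 first at step 2
Step 3: max=1381/540, min=91/40, spread=61/216
Step 4: max=81437/32400, min=50033/21600, spread=511/2592
Step 5: max=4847089/1944000, min=3051851/1296000, spread=4309/31104
Step 6: max=288263633/116640000, min=61538099/25920000, spread=36295/373248
Step 7: max=17205843901/6998400000, min=11152049059/4665600000, spread=305773/4478976
Step 8: max=1027905511397/419904000000, min=671853929473/279936000000, spread=2575951/53747712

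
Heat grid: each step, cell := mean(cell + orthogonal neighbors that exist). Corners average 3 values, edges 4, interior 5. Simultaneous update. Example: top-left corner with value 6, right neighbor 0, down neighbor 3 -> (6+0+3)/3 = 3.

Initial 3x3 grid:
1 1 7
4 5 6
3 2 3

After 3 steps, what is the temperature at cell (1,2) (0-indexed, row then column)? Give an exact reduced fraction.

Answer: 59737/14400

Derivation:
Step 1: cell (1,2) = 21/4
Step 2: cell (1,2) = 1031/240
Step 3: cell (1,2) = 59737/14400
Full grid after step 3:
  2237/720 26281/7200 8791/2160
  15379/4800 21419/6000 59737/14400
  1141/360 51737/14400 4223/1080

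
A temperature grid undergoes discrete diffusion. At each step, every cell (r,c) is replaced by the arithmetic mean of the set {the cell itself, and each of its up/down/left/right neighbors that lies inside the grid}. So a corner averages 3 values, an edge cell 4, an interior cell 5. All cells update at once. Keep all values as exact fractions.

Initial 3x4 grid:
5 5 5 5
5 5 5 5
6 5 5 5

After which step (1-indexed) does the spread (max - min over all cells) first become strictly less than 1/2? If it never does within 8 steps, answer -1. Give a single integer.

Answer: 1

Derivation:
Step 1: max=16/3, min=5, spread=1/3
  -> spread < 1/2 first at step 1
Step 2: max=95/18, min=5, spread=5/18
Step 3: max=1121/216, min=5, spread=41/216
Step 4: max=133817/25920, min=5, spread=4217/25920
Step 5: max=7985149/1555200, min=36079/7200, spread=38417/311040
Step 6: max=477760211/93312000, min=722597/144000, spread=1903471/18662400
Step 7: max=28594589089/5598720000, min=21715759/4320000, spread=18038617/223948800
Step 8: max=1712884182851/335923200000, min=1956926759/388800000, spread=883978523/13436928000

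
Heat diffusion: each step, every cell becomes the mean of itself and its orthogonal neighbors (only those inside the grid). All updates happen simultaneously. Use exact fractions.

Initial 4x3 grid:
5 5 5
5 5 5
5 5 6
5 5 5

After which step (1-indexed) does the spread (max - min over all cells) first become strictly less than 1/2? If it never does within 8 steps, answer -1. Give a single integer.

Step 1: max=16/3, min=5, spread=1/3
  -> spread < 1/2 first at step 1
Step 2: max=631/120, min=5, spread=31/120
Step 3: max=5611/1080, min=5, spread=211/1080
Step 4: max=556897/108000, min=9047/1800, spread=14077/108000
Step 5: max=5000407/972000, min=543683/108000, spread=5363/48600
Step 6: max=149540809/29160000, min=302869/60000, spread=93859/1166400
Step 7: max=8958274481/1749600000, min=491336467/97200000, spread=4568723/69984000
Step 8: max=536660435629/104976000000, min=14761618889/2916000000, spread=8387449/167961600

Answer: 1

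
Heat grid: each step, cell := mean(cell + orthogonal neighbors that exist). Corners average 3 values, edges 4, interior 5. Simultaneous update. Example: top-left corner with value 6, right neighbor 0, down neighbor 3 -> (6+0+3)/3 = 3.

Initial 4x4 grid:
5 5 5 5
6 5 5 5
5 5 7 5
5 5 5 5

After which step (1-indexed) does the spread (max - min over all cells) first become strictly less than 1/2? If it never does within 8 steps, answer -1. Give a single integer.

Step 1: max=11/2, min=5, spread=1/2
Step 2: max=136/25, min=5, spread=11/25
  -> spread < 1/2 first at step 2
Step 3: max=6367/1200, min=613/120, spread=79/400
Step 4: max=28571/5400, min=3691/720, spread=1777/10800
Step 5: max=5688391/1080000, min=185863/36000, spread=112501/1080000
Step 6: max=12789379/2430000, min=16763953/3240000, spread=865657/9720000
Step 7: max=765713237/145800000, min=504258301/97200000, spread=18651571/291600000
Step 8: max=2868656527/546750000, min=1009745611/194400000, spread=459951937/8748000000

Answer: 2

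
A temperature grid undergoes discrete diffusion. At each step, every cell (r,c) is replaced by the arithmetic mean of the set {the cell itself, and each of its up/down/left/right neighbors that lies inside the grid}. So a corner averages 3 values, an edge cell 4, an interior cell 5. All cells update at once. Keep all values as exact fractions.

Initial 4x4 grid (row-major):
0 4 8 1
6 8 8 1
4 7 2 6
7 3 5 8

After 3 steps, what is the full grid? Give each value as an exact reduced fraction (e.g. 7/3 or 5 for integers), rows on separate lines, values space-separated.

Answer: 10391/2160 34793/7200 34841/7200 4747/1080
8837/1800 31781/6000 14719/3000 33941/7200
1907/360 15437/3000 31811/6000 34613/7200
5489/1080 3859/720 18259/3600 11201/2160

Derivation:
After step 1:
  10/3 5 21/4 10/3
  9/2 33/5 27/5 4
  6 24/5 28/5 17/4
  14/3 11/2 9/2 19/3
After step 2:
  77/18 1211/240 1139/240 151/36
  613/120 263/50 537/100 1019/240
  599/120 57/10 491/100 1211/240
  97/18 73/15 329/60 181/36
After step 3:
  10391/2160 34793/7200 34841/7200 4747/1080
  8837/1800 31781/6000 14719/3000 33941/7200
  1907/360 15437/3000 31811/6000 34613/7200
  5489/1080 3859/720 18259/3600 11201/2160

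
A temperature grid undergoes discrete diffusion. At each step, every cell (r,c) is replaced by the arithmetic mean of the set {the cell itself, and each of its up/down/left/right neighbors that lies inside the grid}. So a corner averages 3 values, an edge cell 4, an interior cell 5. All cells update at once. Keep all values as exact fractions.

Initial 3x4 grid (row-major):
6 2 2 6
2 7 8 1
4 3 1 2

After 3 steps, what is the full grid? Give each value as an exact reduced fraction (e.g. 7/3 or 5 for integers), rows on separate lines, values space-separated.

After step 1:
  10/3 17/4 9/2 3
  19/4 22/5 19/5 17/4
  3 15/4 7/2 4/3
After step 2:
  37/9 989/240 311/80 47/12
  929/240 419/100 409/100 743/240
  23/6 293/80 743/240 109/36
After step 3:
  4357/1080 29357/7200 3203/800 109/30
  57619/14400 23921/6000 22031/6000 50869/14400
  341/90 8869/2400 24977/7200 3319/1080

Answer: 4357/1080 29357/7200 3203/800 109/30
57619/14400 23921/6000 22031/6000 50869/14400
341/90 8869/2400 24977/7200 3319/1080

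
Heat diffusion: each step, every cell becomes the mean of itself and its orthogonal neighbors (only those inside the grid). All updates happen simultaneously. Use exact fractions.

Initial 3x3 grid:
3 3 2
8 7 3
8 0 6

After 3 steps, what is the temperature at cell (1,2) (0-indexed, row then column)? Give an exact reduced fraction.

Answer: 29377/7200

Derivation:
Step 1: cell (1,2) = 9/2
Step 2: cell (1,2) = 431/120
Step 3: cell (1,2) = 29377/7200
Full grid after step 3:
  10057/2160 62179/14400 7957/2160
  12409/2400 3281/750 29377/7200
  11027/2160 69229/14400 983/240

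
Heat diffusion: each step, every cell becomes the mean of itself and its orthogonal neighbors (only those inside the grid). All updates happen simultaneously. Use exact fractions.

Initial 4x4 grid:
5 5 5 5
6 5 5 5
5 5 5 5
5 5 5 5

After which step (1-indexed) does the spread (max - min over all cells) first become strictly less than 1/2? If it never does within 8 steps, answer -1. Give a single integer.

Step 1: max=16/3, min=5, spread=1/3
  -> spread < 1/2 first at step 1
Step 2: max=631/120, min=5, spread=31/120
Step 3: max=5611/1080, min=5, spread=211/1080
Step 4: max=556843/108000, min=5, spread=16843/108000
Step 5: max=4998643/972000, min=45079/9000, spread=130111/972000
Step 6: max=149442367/29160000, min=2707159/540000, spread=3255781/29160000
Step 7: max=4474353691/874800000, min=2711107/540000, spread=82360351/874800000
Step 8: max=133971316891/26244000000, min=488506441/97200000, spread=2074577821/26244000000

Answer: 1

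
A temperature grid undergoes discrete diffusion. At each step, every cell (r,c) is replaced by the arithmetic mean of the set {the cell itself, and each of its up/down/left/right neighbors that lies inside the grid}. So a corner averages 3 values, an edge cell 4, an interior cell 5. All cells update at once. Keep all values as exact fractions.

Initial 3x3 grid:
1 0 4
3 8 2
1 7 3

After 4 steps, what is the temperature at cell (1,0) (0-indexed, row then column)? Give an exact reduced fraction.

Step 1: cell (1,0) = 13/4
Step 2: cell (1,0) = 49/16
Step 3: cell (1,0) = 1077/320
Step 4: cell (1,0) = 63739/19200
Full grid after step 4:
  39829/12960 537151/172800 14323/4320
  63739/19200 14159/4000 22913/6400
  2999/810 656501/172800 4247/1080

Answer: 63739/19200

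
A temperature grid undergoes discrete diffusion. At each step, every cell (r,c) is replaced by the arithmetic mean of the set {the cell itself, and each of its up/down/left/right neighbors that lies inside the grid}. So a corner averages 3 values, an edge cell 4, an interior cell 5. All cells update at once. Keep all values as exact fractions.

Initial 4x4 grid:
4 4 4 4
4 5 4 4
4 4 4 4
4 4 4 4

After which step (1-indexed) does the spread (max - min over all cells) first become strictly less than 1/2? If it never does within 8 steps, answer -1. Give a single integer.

Step 1: max=17/4, min=4, spread=1/4
  -> spread < 1/2 first at step 1
Step 2: max=211/50, min=4, spread=11/50
Step 3: max=9967/2400, min=4, spread=367/2400
Step 4: max=44771/10800, min=2413/600, spread=1337/10800
Step 5: max=1337669/324000, min=72469/18000, spread=33227/324000
Step 6: max=40094327/9720000, min=436049/108000, spread=849917/9720000
Step 7: max=1200114347/291600000, min=6548533/1620000, spread=21378407/291600000
Step 8: max=35958462371/8748000000, min=1967688343/486000000, spread=540072197/8748000000

Answer: 1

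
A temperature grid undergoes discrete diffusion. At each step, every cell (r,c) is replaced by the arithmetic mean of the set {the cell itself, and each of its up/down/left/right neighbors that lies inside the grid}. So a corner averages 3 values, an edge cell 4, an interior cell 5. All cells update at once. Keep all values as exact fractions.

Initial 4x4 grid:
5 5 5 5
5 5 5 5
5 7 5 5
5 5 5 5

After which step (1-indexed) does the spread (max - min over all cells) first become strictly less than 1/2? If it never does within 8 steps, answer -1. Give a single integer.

Answer: 2

Derivation:
Step 1: max=11/2, min=5, spread=1/2
Step 2: max=136/25, min=5, spread=11/25
  -> spread < 1/2 first at step 2
Step 3: max=6367/1200, min=5, spread=367/1200
Step 4: max=28571/5400, min=1513/300, spread=1337/5400
Step 5: max=851669/162000, min=45469/9000, spread=33227/162000
Step 6: max=25514327/4860000, min=274049/54000, spread=849917/4860000
Step 7: max=762714347/145800000, min=4118533/810000, spread=21378407/145800000
Step 8: max=22836462371/4374000000, min=1238688343/243000000, spread=540072197/4374000000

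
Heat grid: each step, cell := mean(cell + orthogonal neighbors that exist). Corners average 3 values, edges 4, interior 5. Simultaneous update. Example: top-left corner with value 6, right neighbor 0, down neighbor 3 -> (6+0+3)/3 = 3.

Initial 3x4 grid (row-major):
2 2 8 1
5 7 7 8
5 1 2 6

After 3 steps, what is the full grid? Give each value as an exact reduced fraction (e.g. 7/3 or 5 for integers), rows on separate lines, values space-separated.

After step 1:
  3 19/4 9/2 17/3
  19/4 22/5 32/5 11/2
  11/3 15/4 4 16/3
After step 2:
  25/6 333/80 1279/240 47/9
  949/240 481/100 124/25 229/40
  73/18 949/240 1169/240 89/18
After step 3:
  737/180 11081/2400 35413/7200 11719/2160
  61151/14400 26209/6000 5139/1000 12511/2400
  4307/1080 31843/7200 33713/7200 11189/2160

Answer: 737/180 11081/2400 35413/7200 11719/2160
61151/14400 26209/6000 5139/1000 12511/2400
4307/1080 31843/7200 33713/7200 11189/2160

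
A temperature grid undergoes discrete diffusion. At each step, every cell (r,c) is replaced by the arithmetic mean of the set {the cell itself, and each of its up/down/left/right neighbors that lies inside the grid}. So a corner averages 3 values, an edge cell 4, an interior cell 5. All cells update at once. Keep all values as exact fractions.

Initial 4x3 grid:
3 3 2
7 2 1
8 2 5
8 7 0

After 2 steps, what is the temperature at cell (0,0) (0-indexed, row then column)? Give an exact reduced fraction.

Answer: 71/18

Derivation:
Step 1: cell (0,0) = 13/3
Step 2: cell (0,0) = 71/18
Full grid after step 2:
  71/18 71/24 7/3
  223/48 89/25 19/8
  1423/240 203/50 133/40
  109/18 1243/240 41/12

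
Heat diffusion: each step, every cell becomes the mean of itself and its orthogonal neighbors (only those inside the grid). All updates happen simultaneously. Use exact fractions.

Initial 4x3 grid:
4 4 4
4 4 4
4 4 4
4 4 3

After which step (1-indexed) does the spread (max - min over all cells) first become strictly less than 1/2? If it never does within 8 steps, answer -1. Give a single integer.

Step 1: max=4, min=11/3, spread=1/3
  -> spread < 1/2 first at step 1
Step 2: max=4, min=67/18, spread=5/18
Step 3: max=4, min=823/216, spread=41/216
Step 4: max=4, min=99463/25920, spread=4217/25920
Step 5: max=28721/7200, min=6011651/1555200, spread=38417/311040
Step 6: max=573403/144000, min=362047789/93312000, spread=1903471/18662400
Step 7: max=17164241/4320000, min=21793890911/5598720000, spread=18038617/223948800
Step 8: max=1542273241/388800000, min=1310424617149/335923200000, spread=883978523/13436928000

Answer: 1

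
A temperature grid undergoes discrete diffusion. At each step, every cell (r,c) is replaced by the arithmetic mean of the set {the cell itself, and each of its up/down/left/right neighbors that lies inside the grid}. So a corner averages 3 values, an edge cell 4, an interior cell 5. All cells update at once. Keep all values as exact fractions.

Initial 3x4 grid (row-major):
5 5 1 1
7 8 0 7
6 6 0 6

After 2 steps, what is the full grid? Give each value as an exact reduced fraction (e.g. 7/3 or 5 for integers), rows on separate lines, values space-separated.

Answer: 203/36 521/120 127/40 11/4
237/40 493/100 333/100 421/120
107/18 293/60 233/60 65/18

Derivation:
After step 1:
  17/3 19/4 7/4 3
  13/2 26/5 16/5 7/2
  19/3 5 3 13/3
After step 2:
  203/36 521/120 127/40 11/4
  237/40 493/100 333/100 421/120
  107/18 293/60 233/60 65/18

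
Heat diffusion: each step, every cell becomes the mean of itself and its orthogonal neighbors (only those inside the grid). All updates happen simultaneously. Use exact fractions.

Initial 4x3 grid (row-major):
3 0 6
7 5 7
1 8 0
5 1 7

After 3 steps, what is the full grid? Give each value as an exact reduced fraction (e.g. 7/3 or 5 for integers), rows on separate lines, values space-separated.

After step 1:
  10/3 7/2 13/3
  4 27/5 9/2
  21/4 3 11/2
  7/3 21/4 8/3
After step 2:
  65/18 497/120 37/9
  1079/240 102/25 74/15
  175/48 122/25 47/12
  77/18 53/16 161/36
After step 3:
  8819/2160 28699/7200 4747/1080
  28499/7200 27037/6000 15337/3600
  31139/7200 3967/1000 8191/1800
  809/216 6777/1600 1685/432

Answer: 8819/2160 28699/7200 4747/1080
28499/7200 27037/6000 15337/3600
31139/7200 3967/1000 8191/1800
809/216 6777/1600 1685/432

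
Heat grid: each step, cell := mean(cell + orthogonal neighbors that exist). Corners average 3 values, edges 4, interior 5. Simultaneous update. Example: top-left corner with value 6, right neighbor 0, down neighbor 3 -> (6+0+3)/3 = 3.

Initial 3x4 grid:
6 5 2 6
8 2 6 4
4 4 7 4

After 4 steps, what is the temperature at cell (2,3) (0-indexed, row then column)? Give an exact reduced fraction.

Answer: 25961/5400

Derivation:
Step 1: cell (2,3) = 5
Step 2: cell (2,3) = 61/12
Step 3: cell (2,3) = 1717/360
Step 4: cell (2,3) = 25961/5400
Full grid after step 4:
  79493/16200 32647/6750 82177/18000 24911/5400
  1083889/216000 428021/90000 142507/30000 333103/72000
  79643/16200 132463/27000 85177/18000 25961/5400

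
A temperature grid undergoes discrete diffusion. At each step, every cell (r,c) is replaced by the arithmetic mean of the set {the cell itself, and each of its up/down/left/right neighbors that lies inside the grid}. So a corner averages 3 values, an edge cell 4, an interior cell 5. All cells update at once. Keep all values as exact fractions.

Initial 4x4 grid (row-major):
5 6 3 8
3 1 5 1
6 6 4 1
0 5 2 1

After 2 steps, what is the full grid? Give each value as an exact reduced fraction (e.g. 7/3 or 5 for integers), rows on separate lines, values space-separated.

After step 1:
  14/3 15/4 11/2 4
  15/4 21/5 14/5 15/4
  15/4 22/5 18/5 7/4
  11/3 13/4 3 4/3
After step 2:
  73/18 1087/240 321/80 53/12
  491/120 189/50 397/100 123/40
  467/120 96/25 311/100 313/120
  32/9 859/240 671/240 73/36

Answer: 73/18 1087/240 321/80 53/12
491/120 189/50 397/100 123/40
467/120 96/25 311/100 313/120
32/9 859/240 671/240 73/36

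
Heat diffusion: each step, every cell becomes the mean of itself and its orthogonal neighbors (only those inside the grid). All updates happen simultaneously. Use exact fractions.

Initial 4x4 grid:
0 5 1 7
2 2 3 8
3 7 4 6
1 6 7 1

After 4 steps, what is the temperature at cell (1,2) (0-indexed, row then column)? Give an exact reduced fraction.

Answer: 155119/36000

Derivation:
Step 1: cell (1,2) = 18/5
Step 2: cell (1,2) = 114/25
Step 3: cell (1,2) = 1001/240
Step 4: cell (1,2) = 155119/36000
Full grid after step 4:
  22591/8100 179303/54000 42781/10800 294773/64800
  169493/54000 31369/9000 155119/36000 200143/43200
  190547/54000 728747/180000 400937/90000 1049683/216000
  255701/64800 907283/216000 1010443/216000 155297/32400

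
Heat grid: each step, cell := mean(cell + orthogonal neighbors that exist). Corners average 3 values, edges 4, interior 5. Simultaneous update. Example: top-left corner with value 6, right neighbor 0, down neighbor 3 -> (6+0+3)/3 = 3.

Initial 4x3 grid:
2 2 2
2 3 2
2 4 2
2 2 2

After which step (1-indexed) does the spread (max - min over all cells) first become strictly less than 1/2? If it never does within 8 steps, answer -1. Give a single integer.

Answer: 2

Derivation:
Step 1: max=13/5, min=2, spread=3/5
Step 2: max=127/50, min=13/6, spread=28/75
  -> spread < 1/2 first at step 2
Step 3: max=5729/2400, min=10723/4800, spread=49/320
Step 4: max=142609/60000, min=97643/43200, spread=125887/1080000
Step 5: max=20382289/8640000, min=39343003/17280000, spread=56863/691200
Step 6: max=182991599/77760000, min=356323373/155520000, spread=386393/6220800
Step 7: max=73123876009/31104000000, min=142898334643/62208000000, spread=26795339/497664000
Step 8: max=4378812612131/1866240000000, min=8598843306137/3732480000000, spread=254051069/5971968000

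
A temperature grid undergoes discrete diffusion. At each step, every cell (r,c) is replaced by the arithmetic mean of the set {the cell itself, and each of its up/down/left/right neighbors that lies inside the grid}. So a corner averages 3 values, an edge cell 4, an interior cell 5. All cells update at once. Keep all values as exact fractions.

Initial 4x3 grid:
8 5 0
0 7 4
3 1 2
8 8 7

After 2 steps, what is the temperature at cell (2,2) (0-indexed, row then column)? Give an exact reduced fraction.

Answer: 997/240

Derivation:
Step 1: cell (2,2) = 7/2
Step 2: cell (2,2) = 997/240
Full grid after step 2:
  83/18 59/15 15/4
  457/120 407/100 263/80
  541/120 201/50 997/240
  46/9 111/20 91/18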